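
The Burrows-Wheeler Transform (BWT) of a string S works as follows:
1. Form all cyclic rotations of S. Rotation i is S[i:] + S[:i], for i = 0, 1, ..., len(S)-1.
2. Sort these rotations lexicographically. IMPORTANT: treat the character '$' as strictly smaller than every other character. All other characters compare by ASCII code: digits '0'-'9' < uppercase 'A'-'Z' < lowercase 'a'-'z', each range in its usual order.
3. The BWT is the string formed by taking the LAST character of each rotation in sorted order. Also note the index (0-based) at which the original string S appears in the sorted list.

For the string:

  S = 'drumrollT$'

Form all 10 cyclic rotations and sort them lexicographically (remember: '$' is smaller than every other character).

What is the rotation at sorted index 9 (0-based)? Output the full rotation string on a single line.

All 10 rotations (rotation i = S[i:]+S[:i]):
  rot[0] = drumrollT$
  rot[1] = rumrollT$d
  rot[2] = umrollT$dr
  rot[3] = mrollT$dru
  rot[4] = rollT$drum
  rot[5] = ollT$drumr
  rot[6] = llT$drumro
  rot[7] = lT$drumrol
  rot[8] = T$drumroll
  rot[9] = $drumrollT
Sorted (with $ < everything):
  sorted[0] = $drumrollT
  sorted[1] = T$drumroll
  sorted[2] = drumrollT$
  sorted[3] = lT$drumrol
  sorted[4] = llT$drumro
  sorted[5] = mrollT$dru
  sorted[6] = ollT$drumr
  sorted[7] = rollT$drum
  sorted[8] = rumrollT$d
  sorted[9] = umrollT$dr
sorted[9] = umrollT$dr

Answer: umrollT$dr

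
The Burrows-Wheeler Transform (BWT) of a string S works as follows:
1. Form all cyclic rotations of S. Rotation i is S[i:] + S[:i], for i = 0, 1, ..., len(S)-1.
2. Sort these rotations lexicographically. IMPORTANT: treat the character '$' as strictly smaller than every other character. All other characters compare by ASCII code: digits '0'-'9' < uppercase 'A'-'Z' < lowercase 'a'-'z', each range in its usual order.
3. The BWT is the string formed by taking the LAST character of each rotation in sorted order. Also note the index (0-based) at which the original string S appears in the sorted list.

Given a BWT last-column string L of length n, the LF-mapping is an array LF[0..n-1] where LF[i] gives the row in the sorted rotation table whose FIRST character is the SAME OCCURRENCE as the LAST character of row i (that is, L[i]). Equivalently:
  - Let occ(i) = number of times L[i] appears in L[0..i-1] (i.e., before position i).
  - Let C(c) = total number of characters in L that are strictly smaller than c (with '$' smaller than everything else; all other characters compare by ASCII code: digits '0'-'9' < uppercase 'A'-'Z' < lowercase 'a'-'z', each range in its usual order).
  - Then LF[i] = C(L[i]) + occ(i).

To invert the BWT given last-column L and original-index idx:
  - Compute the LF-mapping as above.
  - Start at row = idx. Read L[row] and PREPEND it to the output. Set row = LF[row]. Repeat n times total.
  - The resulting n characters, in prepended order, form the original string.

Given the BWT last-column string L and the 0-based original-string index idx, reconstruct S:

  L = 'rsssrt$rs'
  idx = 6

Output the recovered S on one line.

LF mapping: 1 4 5 6 2 8 0 3 7
Walk LF starting at row 6, prepending L[row]:
  step 1: row=6, L[6]='$', prepend. Next row=LF[6]=0
  step 2: row=0, L[0]='r', prepend. Next row=LF[0]=1
  step 3: row=1, L[1]='s', prepend. Next row=LF[1]=4
  step 4: row=4, L[4]='r', prepend. Next row=LF[4]=2
  step 5: row=2, L[2]='s', prepend. Next row=LF[2]=5
  step 6: row=5, L[5]='t', prepend. Next row=LF[5]=8
  step 7: row=8, L[8]='s', prepend. Next row=LF[8]=7
  step 8: row=7, L[7]='r', prepend. Next row=LF[7]=3
  step 9: row=3, L[3]='s', prepend. Next row=LF[3]=6
Reversed output: srstsrsr$

Answer: srstsrsr$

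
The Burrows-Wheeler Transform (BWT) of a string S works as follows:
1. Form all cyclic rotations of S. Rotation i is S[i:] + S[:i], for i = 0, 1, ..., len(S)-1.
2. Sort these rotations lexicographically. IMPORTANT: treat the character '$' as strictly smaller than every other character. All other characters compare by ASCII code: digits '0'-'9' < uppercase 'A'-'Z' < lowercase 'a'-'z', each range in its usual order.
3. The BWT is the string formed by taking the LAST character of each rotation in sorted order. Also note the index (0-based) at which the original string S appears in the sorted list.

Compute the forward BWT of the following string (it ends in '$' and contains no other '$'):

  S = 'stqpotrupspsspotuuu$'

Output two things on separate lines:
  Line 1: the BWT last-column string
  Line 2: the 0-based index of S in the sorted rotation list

All 20 rotations (rotation i = S[i:]+S[:i]):
  rot[0] = stqpotrupspsspotuuu$
  rot[1] = tqpotrupspsspotuuu$s
  rot[2] = qpotrupspsspotuuu$st
  rot[3] = potrupspsspotuuu$stq
  rot[4] = otrupspsspotuuu$stqp
  rot[5] = trupspsspotuuu$stqpo
  rot[6] = rupspsspotuuu$stqpot
  rot[7] = upspsspotuuu$stqpotr
  rot[8] = pspsspotuuu$stqpotru
  rot[9] = spsspotuuu$stqpotrup
  rot[10] = psspotuuu$stqpotrups
  rot[11] = sspotuuu$stqpotrupsp
  rot[12] = spotuuu$stqpotrupsps
  rot[13] = potuuu$stqpotrupspss
  rot[14] = otuuu$stqpotrupspssp
  rot[15] = tuuu$stqpotrupspsspo
  rot[16] = uuu$stqpotrupspsspot
  rot[17] = uu$stqpotrupspsspotu
  rot[18] = u$stqpotrupspsspotuu
  rot[19] = $stqpotrupspsspotuuu
Sorted (with $ < everything):
  sorted[0] = $stqpotrupspsspotuuu  (last char: 'u')
  sorted[1] = otrupspsspotuuu$stqp  (last char: 'p')
  sorted[2] = otuuu$stqpotrupspssp  (last char: 'p')
  sorted[3] = potrupspsspotuuu$stq  (last char: 'q')
  sorted[4] = potuuu$stqpotrupspss  (last char: 's')
  sorted[5] = pspsspotuuu$stqpotru  (last char: 'u')
  sorted[6] = psspotuuu$stqpotrups  (last char: 's')
  sorted[7] = qpotrupspsspotuuu$st  (last char: 't')
  sorted[8] = rupspsspotuuu$stqpot  (last char: 't')
  sorted[9] = spotuuu$stqpotrupsps  (last char: 's')
  sorted[10] = spsspotuuu$stqpotrup  (last char: 'p')
  sorted[11] = sspotuuu$stqpotrupsp  (last char: 'p')
  sorted[12] = stqpotrupspsspotuuu$  (last char: '$')
  sorted[13] = tqpotrupspsspotuuu$s  (last char: 's')
  sorted[14] = trupspsspotuuu$stqpo  (last char: 'o')
  sorted[15] = tuuu$stqpotrupspsspo  (last char: 'o')
  sorted[16] = u$stqpotrupspsspotuu  (last char: 'u')
  sorted[17] = upspsspotuuu$stqpotr  (last char: 'r')
  sorted[18] = uu$stqpotrupspsspotu  (last char: 'u')
  sorted[19] = uuu$stqpotrupspsspot  (last char: 't')
Last column: uppqsusttspp$soourut
Original string S is at sorted index 12

Answer: uppqsusttspp$soourut
12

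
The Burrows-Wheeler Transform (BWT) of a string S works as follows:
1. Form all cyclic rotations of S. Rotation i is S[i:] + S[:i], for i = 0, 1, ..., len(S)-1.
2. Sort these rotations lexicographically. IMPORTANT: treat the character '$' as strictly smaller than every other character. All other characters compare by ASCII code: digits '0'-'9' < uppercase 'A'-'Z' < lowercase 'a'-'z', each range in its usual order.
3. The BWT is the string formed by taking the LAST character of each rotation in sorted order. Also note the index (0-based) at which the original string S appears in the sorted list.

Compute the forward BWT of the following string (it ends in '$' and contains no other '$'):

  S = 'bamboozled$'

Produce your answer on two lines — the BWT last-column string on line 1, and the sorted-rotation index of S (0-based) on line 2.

All 11 rotations (rotation i = S[i:]+S[:i]):
  rot[0] = bamboozled$
  rot[1] = amboozled$b
  rot[2] = mboozled$ba
  rot[3] = boozled$bam
  rot[4] = oozled$bamb
  rot[5] = ozled$bambo
  rot[6] = zled$bamboo
  rot[7] = led$bambooz
  rot[8] = ed$bamboozl
  rot[9] = d$bamboozle
  rot[10] = $bamboozled
Sorted (with $ < everything):
  sorted[0] = $bamboozled  (last char: 'd')
  sorted[1] = amboozled$b  (last char: 'b')
  sorted[2] = bamboozled$  (last char: '$')
  sorted[3] = boozled$bam  (last char: 'm')
  sorted[4] = d$bamboozle  (last char: 'e')
  sorted[5] = ed$bamboozl  (last char: 'l')
  sorted[6] = led$bambooz  (last char: 'z')
  sorted[7] = mboozled$ba  (last char: 'a')
  sorted[8] = oozled$bamb  (last char: 'b')
  sorted[9] = ozled$bambo  (last char: 'o')
  sorted[10] = zled$bamboo  (last char: 'o')
Last column: db$melzaboo
Original string S is at sorted index 2

Answer: db$melzaboo
2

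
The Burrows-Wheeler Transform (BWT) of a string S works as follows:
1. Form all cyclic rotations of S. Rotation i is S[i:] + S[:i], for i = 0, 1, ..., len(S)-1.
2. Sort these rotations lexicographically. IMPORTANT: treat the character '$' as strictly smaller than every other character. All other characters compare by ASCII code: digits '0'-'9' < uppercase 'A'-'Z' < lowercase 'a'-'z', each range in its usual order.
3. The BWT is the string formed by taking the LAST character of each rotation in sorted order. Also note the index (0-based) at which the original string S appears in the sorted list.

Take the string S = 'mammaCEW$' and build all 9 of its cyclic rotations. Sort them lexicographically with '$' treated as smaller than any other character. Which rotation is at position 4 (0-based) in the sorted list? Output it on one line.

All 9 rotations (rotation i = S[i:]+S[:i]):
  rot[0] = mammaCEW$
  rot[1] = ammaCEW$m
  rot[2] = mmaCEW$ma
  rot[3] = maCEW$mam
  rot[4] = aCEW$mamm
  rot[5] = CEW$mamma
  rot[6] = EW$mammaC
  rot[7] = W$mammaCE
  rot[8] = $mammaCEW
Sorted (with $ < everything):
  sorted[0] = $mammaCEW
  sorted[1] = CEW$mamma
  sorted[2] = EW$mammaC
  sorted[3] = W$mammaCE
  sorted[4] = aCEW$mamm
  sorted[5] = ammaCEW$m
  sorted[6] = maCEW$mam
  sorted[7] = mammaCEW$
  sorted[8] = mmaCEW$ma
sorted[4] = aCEW$mamm

Answer: aCEW$mamm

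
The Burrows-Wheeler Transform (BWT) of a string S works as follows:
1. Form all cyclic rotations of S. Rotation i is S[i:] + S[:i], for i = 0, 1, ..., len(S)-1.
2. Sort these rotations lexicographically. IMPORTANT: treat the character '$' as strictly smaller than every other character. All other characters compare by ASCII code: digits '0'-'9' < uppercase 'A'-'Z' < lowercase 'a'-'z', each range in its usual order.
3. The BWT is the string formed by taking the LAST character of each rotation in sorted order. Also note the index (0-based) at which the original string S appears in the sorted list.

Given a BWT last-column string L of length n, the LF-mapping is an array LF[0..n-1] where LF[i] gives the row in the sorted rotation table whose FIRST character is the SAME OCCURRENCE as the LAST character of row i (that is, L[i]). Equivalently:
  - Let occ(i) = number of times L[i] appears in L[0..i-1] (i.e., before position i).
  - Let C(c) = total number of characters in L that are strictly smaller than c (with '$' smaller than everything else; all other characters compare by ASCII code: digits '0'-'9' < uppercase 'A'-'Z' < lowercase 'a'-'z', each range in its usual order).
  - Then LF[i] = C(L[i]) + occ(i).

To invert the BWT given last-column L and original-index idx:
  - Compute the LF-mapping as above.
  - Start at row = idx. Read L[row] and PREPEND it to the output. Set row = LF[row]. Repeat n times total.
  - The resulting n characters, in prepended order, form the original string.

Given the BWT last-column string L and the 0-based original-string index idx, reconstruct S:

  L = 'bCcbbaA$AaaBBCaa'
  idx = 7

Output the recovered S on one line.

Answer: aCACbBacAaaabBb$

Derivation:
LF mapping: 12 5 15 13 14 7 1 0 2 8 9 3 4 6 10 11
Walk LF starting at row 7, prepending L[row]:
  step 1: row=7, L[7]='$', prepend. Next row=LF[7]=0
  step 2: row=0, L[0]='b', prepend. Next row=LF[0]=12
  step 3: row=12, L[12]='B', prepend. Next row=LF[12]=4
  step 4: row=4, L[4]='b', prepend. Next row=LF[4]=14
  step 5: row=14, L[14]='a', prepend. Next row=LF[14]=10
  step 6: row=10, L[10]='a', prepend. Next row=LF[10]=9
  step 7: row=9, L[9]='a', prepend. Next row=LF[9]=8
  step 8: row=8, L[8]='A', prepend. Next row=LF[8]=2
  step 9: row=2, L[2]='c', prepend. Next row=LF[2]=15
  step 10: row=15, L[15]='a', prepend. Next row=LF[15]=11
  step 11: row=11, L[11]='B', prepend. Next row=LF[11]=3
  step 12: row=3, L[3]='b', prepend. Next row=LF[3]=13
  step 13: row=13, L[13]='C', prepend. Next row=LF[13]=6
  step 14: row=6, L[6]='A', prepend. Next row=LF[6]=1
  step 15: row=1, L[1]='C', prepend. Next row=LF[1]=5
  step 16: row=5, L[5]='a', prepend. Next row=LF[5]=7
Reversed output: aCACbBacAaaabBb$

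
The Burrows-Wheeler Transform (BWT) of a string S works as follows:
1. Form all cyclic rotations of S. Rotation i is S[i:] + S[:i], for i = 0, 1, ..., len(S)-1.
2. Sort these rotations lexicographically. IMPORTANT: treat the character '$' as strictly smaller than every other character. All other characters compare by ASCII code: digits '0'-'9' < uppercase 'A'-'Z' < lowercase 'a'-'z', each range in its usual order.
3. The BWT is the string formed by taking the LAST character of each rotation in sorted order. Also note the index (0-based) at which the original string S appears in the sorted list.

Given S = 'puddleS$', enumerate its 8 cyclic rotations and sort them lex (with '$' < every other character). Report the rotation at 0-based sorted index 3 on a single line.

All 8 rotations (rotation i = S[i:]+S[:i]):
  rot[0] = puddleS$
  rot[1] = uddleS$p
  rot[2] = ddleS$pu
  rot[3] = dleS$pud
  rot[4] = leS$pudd
  rot[5] = eS$puddl
  rot[6] = S$puddle
  rot[7] = $puddleS
Sorted (with $ < everything):
  sorted[0] = $puddleS
  sorted[1] = S$puddle
  sorted[2] = ddleS$pu
  sorted[3] = dleS$pud
  sorted[4] = eS$puddl
  sorted[5] = leS$pudd
  sorted[6] = puddleS$
  sorted[7] = uddleS$p
sorted[3] = dleS$pud

Answer: dleS$pud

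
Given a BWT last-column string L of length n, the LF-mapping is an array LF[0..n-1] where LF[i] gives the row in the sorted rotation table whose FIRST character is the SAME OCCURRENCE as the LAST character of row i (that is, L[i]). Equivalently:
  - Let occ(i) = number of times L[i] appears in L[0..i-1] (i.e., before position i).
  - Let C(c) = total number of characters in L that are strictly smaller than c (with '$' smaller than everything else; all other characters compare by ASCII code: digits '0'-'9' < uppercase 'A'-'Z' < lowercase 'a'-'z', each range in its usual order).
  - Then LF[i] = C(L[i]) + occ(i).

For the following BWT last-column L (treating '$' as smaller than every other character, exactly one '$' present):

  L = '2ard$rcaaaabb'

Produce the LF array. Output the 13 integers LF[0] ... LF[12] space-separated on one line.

Char counts: '$':1, '2':1, 'a':5, 'b':2, 'c':1, 'd':1, 'r':2
C (first-col start): C('$')=0, C('2')=1, C('a')=2, C('b')=7, C('c')=9, C('d')=10, C('r')=11
L[0]='2': occ=0, LF[0]=C('2')+0=1+0=1
L[1]='a': occ=0, LF[1]=C('a')+0=2+0=2
L[2]='r': occ=0, LF[2]=C('r')+0=11+0=11
L[3]='d': occ=0, LF[3]=C('d')+0=10+0=10
L[4]='$': occ=0, LF[4]=C('$')+0=0+0=0
L[5]='r': occ=1, LF[5]=C('r')+1=11+1=12
L[6]='c': occ=0, LF[6]=C('c')+0=9+0=9
L[7]='a': occ=1, LF[7]=C('a')+1=2+1=3
L[8]='a': occ=2, LF[8]=C('a')+2=2+2=4
L[9]='a': occ=3, LF[9]=C('a')+3=2+3=5
L[10]='a': occ=4, LF[10]=C('a')+4=2+4=6
L[11]='b': occ=0, LF[11]=C('b')+0=7+0=7
L[12]='b': occ=1, LF[12]=C('b')+1=7+1=8

Answer: 1 2 11 10 0 12 9 3 4 5 6 7 8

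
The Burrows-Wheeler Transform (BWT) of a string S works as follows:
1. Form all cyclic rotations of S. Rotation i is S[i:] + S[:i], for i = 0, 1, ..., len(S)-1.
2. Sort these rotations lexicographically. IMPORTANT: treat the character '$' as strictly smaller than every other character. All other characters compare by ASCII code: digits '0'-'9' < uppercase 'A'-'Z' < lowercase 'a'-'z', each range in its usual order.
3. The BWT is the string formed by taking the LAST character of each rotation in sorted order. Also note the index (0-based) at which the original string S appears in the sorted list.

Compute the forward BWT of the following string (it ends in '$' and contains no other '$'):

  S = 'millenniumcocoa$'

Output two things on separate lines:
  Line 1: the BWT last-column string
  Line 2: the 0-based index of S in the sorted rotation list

All 16 rotations (rotation i = S[i:]+S[:i]):
  rot[0] = millenniumcocoa$
  rot[1] = illenniumcocoa$m
  rot[2] = llenniumcocoa$mi
  rot[3] = lenniumcocoa$mil
  rot[4] = enniumcocoa$mill
  rot[5] = nniumcocoa$mille
  rot[6] = niumcocoa$millen
  rot[7] = iumcocoa$millenn
  rot[8] = umcocoa$millenni
  rot[9] = mcocoa$millenniu
  rot[10] = cocoa$millennium
  rot[11] = ocoa$millenniumc
  rot[12] = coa$millenniumco
  rot[13] = oa$millenniumcoc
  rot[14] = a$millenniumcoco
  rot[15] = $millenniumcocoa
Sorted (with $ < everything):
  sorted[0] = $millenniumcocoa  (last char: 'a')
  sorted[1] = a$millenniumcoco  (last char: 'o')
  sorted[2] = coa$millenniumco  (last char: 'o')
  sorted[3] = cocoa$millennium  (last char: 'm')
  sorted[4] = enniumcocoa$mill  (last char: 'l')
  sorted[5] = illenniumcocoa$m  (last char: 'm')
  sorted[6] = iumcocoa$millenn  (last char: 'n')
  sorted[7] = lenniumcocoa$mil  (last char: 'l')
  sorted[8] = llenniumcocoa$mi  (last char: 'i')
  sorted[9] = mcocoa$millenniu  (last char: 'u')
  sorted[10] = millenniumcocoa$  (last char: '$')
  sorted[11] = niumcocoa$millen  (last char: 'n')
  sorted[12] = nniumcocoa$mille  (last char: 'e')
  sorted[13] = oa$millenniumcoc  (last char: 'c')
  sorted[14] = ocoa$millenniumc  (last char: 'c')
  sorted[15] = umcocoa$millenni  (last char: 'i')
Last column: aoomlmnliu$necci
Original string S is at sorted index 10

Answer: aoomlmnliu$necci
10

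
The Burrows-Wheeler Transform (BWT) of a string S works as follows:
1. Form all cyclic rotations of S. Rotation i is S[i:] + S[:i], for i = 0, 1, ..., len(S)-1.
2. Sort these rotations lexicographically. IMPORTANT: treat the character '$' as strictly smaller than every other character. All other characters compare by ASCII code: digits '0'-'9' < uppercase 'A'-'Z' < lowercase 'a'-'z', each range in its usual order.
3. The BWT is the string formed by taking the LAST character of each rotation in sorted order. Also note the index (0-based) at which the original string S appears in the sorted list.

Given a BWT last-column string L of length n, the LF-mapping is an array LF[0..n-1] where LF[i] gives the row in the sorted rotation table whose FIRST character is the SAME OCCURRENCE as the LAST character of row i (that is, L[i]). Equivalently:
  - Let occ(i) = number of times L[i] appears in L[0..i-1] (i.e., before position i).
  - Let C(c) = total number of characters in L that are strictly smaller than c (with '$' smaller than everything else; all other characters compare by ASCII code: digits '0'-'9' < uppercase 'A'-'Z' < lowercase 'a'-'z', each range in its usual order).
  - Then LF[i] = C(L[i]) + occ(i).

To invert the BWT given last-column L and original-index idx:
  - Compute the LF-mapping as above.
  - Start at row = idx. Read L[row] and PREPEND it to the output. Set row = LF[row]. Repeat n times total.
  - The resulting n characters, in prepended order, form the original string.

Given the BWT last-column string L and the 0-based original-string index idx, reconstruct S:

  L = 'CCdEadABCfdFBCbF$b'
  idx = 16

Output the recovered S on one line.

LF mapping: 4 5 14 8 11 15 1 2 6 17 16 9 3 7 12 10 0 13
Walk LF starting at row 16, prepending L[row]:
  step 1: row=16, L[16]='$', prepend. Next row=LF[16]=0
  step 2: row=0, L[0]='C', prepend. Next row=LF[0]=4
  step 3: row=4, L[4]='a', prepend. Next row=LF[4]=11
  step 4: row=11, L[11]='F', prepend. Next row=LF[11]=9
  step 5: row=9, L[9]='f', prepend. Next row=LF[9]=17
  step 6: row=17, L[17]='b', prepend. Next row=LF[17]=13
  step 7: row=13, L[13]='C', prepend. Next row=LF[13]=7
  step 8: row=7, L[7]='B', prepend. Next row=LF[7]=2
  step 9: row=2, L[2]='d', prepend. Next row=LF[2]=14
  step 10: row=14, L[14]='b', prepend. Next row=LF[14]=12
  step 11: row=12, L[12]='B', prepend. Next row=LF[12]=3
  step 12: row=3, L[3]='E', prepend. Next row=LF[3]=8
  step 13: row=8, L[8]='C', prepend. Next row=LF[8]=6
  step 14: row=6, L[6]='A', prepend. Next row=LF[6]=1
  step 15: row=1, L[1]='C', prepend. Next row=LF[1]=5
  step 16: row=5, L[5]='d', prepend. Next row=LF[5]=15
  step 17: row=15, L[15]='F', prepend. Next row=LF[15]=10
  step 18: row=10, L[10]='d', prepend. Next row=LF[10]=16
Reversed output: dFdCACEBbdBCbfFaC$

Answer: dFdCACEBbdBCbfFaC$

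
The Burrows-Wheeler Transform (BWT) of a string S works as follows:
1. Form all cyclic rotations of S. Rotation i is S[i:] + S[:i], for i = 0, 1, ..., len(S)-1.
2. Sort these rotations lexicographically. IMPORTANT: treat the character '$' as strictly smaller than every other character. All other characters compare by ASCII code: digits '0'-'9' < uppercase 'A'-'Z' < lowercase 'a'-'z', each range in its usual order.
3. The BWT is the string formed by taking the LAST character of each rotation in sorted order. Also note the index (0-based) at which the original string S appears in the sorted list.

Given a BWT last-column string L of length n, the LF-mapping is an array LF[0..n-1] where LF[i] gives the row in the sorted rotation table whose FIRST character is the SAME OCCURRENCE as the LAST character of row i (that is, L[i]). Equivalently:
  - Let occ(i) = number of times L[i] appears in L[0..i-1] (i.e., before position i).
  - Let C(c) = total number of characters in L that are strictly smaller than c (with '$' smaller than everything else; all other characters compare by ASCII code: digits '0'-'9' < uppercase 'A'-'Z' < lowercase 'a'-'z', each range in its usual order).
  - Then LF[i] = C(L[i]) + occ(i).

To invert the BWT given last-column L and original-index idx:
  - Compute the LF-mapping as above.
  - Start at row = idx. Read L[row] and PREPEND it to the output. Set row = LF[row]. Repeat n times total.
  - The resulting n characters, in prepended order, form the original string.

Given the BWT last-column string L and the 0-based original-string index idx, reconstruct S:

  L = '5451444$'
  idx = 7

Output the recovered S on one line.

Answer: 5414445$

Derivation:
LF mapping: 6 2 7 1 3 4 5 0
Walk LF starting at row 7, prepending L[row]:
  step 1: row=7, L[7]='$', prepend. Next row=LF[7]=0
  step 2: row=0, L[0]='5', prepend. Next row=LF[0]=6
  step 3: row=6, L[6]='4', prepend. Next row=LF[6]=5
  step 4: row=5, L[5]='4', prepend. Next row=LF[5]=4
  step 5: row=4, L[4]='4', prepend. Next row=LF[4]=3
  step 6: row=3, L[3]='1', prepend. Next row=LF[3]=1
  step 7: row=1, L[1]='4', prepend. Next row=LF[1]=2
  step 8: row=2, L[2]='5', prepend. Next row=LF[2]=7
Reversed output: 5414445$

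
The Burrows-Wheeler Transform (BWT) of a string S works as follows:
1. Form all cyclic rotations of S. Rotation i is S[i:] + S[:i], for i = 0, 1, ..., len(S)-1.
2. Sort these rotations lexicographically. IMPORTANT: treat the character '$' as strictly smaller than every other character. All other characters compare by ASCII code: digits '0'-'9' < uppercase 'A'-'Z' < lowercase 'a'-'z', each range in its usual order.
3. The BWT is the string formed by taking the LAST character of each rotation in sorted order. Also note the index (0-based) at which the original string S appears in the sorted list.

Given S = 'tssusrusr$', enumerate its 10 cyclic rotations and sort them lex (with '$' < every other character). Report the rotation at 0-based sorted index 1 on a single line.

All 10 rotations (rotation i = S[i:]+S[:i]):
  rot[0] = tssusrusr$
  rot[1] = ssusrusr$t
  rot[2] = susrusr$ts
  rot[3] = usrusr$tss
  rot[4] = srusr$tssu
  rot[5] = rusr$tssus
  rot[6] = usr$tssusr
  rot[7] = sr$tssusru
  rot[8] = r$tssusrus
  rot[9] = $tssusrusr
Sorted (with $ < everything):
  sorted[0] = $tssusrusr
  sorted[1] = r$tssusrus
  sorted[2] = rusr$tssus
  sorted[3] = sr$tssusru
  sorted[4] = srusr$tssu
  sorted[5] = ssusrusr$t
  sorted[6] = susrusr$ts
  sorted[7] = tssusrusr$
  sorted[8] = usr$tssusr
  sorted[9] = usrusr$tss
sorted[1] = r$tssusrus

Answer: r$tssusrus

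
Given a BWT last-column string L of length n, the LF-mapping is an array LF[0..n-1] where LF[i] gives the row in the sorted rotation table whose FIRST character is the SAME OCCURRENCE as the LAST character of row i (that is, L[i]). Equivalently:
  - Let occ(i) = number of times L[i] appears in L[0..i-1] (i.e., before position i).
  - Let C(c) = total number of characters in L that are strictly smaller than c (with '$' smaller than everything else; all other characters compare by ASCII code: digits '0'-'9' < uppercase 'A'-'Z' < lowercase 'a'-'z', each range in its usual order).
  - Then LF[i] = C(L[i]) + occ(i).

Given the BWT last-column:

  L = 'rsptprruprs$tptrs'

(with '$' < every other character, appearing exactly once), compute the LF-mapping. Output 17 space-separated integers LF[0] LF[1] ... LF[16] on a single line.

Answer: 5 10 1 13 2 6 7 16 3 8 11 0 14 4 15 9 12

Derivation:
Char counts: '$':1, 'p':4, 'r':5, 's':3, 't':3, 'u':1
C (first-col start): C('$')=0, C('p')=1, C('r')=5, C('s')=10, C('t')=13, C('u')=16
L[0]='r': occ=0, LF[0]=C('r')+0=5+0=5
L[1]='s': occ=0, LF[1]=C('s')+0=10+0=10
L[2]='p': occ=0, LF[2]=C('p')+0=1+0=1
L[3]='t': occ=0, LF[3]=C('t')+0=13+0=13
L[4]='p': occ=1, LF[4]=C('p')+1=1+1=2
L[5]='r': occ=1, LF[5]=C('r')+1=5+1=6
L[6]='r': occ=2, LF[6]=C('r')+2=5+2=7
L[7]='u': occ=0, LF[7]=C('u')+0=16+0=16
L[8]='p': occ=2, LF[8]=C('p')+2=1+2=3
L[9]='r': occ=3, LF[9]=C('r')+3=5+3=8
L[10]='s': occ=1, LF[10]=C('s')+1=10+1=11
L[11]='$': occ=0, LF[11]=C('$')+0=0+0=0
L[12]='t': occ=1, LF[12]=C('t')+1=13+1=14
L[13]='p': occ=3, LF[13]=C('p')+3=1+3=4
L[14]='t': occ=2, LF[14]=C('t')+2=13+2=15
L[15]='r': occ=4, LF[15]=C('r')+4=5+4=9
L[16]='s': occ=2, LF[16]=C('s')+2=10+2=12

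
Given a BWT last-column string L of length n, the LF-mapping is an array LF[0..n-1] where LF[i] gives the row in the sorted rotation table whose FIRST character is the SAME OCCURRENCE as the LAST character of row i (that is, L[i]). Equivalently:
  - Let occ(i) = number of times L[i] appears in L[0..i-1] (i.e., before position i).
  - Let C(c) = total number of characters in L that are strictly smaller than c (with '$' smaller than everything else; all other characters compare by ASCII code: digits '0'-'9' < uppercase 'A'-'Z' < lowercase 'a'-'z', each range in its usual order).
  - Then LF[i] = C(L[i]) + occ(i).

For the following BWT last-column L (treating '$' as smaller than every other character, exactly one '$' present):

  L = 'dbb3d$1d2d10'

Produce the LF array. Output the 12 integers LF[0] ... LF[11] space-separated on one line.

Answer: 8 6 7 5 9 0 2 10 4 11 3 1

Derivation:
Char counts: '$':1, '0':1, '1':2, '2':1, '3':1, 'b':2, 'd':4
C (first-col start): C('$')=0, C('0')=1, C('1')=2, C('2')=4, C('3')=5, C('b')=6, C('d')=8
L[0]='d': occ=0, LF[0]=C('d')+0=8+0=8
L[1]='b': occ=0, LF[1]=C('b')+0=6+0=6
L[2]='b': occ=1, LF[2]=C('b')+1=6+1=7
L[3]='3': occ=0, LF[3]=C('3')+0=5+0=5
L[4]='d': occ=1, LF[4]=C('d')+1=8+1=9
L[5]='$': occ=0, LF[5]=C('$')+0=0+0=0
L[6]='1': occ=0, LF[6]=C('1')+0=2+0=2
L[7]='d': occ=2, LF[7]=C('d')+2=8+2=10
L[8]='2': occ=0, LF[8]=C('2')+0=4+0=4
L[9]='d': occ=3, LF[9]=C('d')+3=8+3=11
L[10]='1': occ=1, LF[10]=C('1')+1=2+1=3
L[11]='0': occ=0, LF[11]=C('0')+0=1+0=1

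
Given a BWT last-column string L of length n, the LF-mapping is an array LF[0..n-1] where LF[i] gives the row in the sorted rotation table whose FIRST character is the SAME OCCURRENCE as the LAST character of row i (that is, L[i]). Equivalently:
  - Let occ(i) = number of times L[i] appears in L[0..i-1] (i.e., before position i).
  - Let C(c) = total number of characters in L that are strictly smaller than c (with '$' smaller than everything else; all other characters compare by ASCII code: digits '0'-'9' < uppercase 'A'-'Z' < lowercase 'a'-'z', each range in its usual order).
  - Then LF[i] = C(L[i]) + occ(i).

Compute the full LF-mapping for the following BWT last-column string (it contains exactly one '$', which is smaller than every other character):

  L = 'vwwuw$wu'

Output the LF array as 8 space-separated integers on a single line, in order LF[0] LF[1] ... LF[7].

Answer: 3 4 5 1 6 0 7 2

Derivation:
Char counts: '$':1, 'u':2, 'v':1, 'w':4
C (first-col start): C('$')=0, C('u')=1, C('v')=3, C('w')=4
L[0]='v': occ=0, LF[0]=C('v')+0=3+0=3
L[1]='w': occ=0, LF[1]=C('w')+0=4+0=4
L[2]='w': occ=1, LF[2]=C('w')+1=4+1=5
L[3]='u': occ=0, LF[3]=C('u')+0=1+0=1
L[4]='w': occ=2, LF[4]=C('w')+2=4+2=6
L[5]='$': occ=0, LF[5]=C('$')+0=0+0=0
L[6]='w': occ=3, LF[6]=C('w')+3=4+3=7
L[7]='u': occ=1, LF[7]=C('u')+1=1+1=2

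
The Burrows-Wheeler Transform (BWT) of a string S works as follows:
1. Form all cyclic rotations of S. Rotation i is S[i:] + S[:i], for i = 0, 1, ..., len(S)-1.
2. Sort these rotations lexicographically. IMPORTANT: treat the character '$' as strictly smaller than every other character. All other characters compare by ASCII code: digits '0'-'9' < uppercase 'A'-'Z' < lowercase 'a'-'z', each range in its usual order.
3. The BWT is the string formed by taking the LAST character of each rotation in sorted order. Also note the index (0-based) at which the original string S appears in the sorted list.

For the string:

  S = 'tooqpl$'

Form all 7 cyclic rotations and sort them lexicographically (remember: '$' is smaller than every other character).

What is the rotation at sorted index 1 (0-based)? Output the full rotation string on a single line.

All 7 rotations (rotation i = S[i:]+S[:i]):
  rot[0] = tooqpl$
  rot[1] = ooqpl$t
  rot[2] = oqpl$to
  rot[3] = qpl$too
  rot[4] = pl$tooq
  rot[5] = l$tooqp
  rot[6] = $tooqpl
Sorted (with $ < everything):
  sorted[0] = $tooqpl
  sorted[1] = l$tooqp
  sorted[2] = ooqpl$t
  sorted[3] = oqpl$to
  sorted[4] = pl$tooq
  sorted[5] = qpl$too
  sorted[6] = tooqpl$
sorted[1] = l$tooqp

Answer: l$tooqp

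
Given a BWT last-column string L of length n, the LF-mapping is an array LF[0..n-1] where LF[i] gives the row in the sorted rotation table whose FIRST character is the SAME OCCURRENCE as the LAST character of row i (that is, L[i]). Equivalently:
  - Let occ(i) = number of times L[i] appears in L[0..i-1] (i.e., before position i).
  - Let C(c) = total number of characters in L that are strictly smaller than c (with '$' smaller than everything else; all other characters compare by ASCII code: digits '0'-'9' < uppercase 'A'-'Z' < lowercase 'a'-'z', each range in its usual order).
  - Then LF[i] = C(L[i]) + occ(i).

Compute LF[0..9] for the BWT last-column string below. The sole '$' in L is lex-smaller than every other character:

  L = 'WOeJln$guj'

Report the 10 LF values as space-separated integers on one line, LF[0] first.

Answer: 3 2 4 1 7 8 0 5 9 6

Derivation:
Char counts: '$':1, 'J':1, 'O':1, 'W':1, 'e':1, 'g':1, 'j':1, 'l':1, 'n':1, 'u':1
C (first-col start): C('$')=0, C('J')=1, C('O')=2, C('W')=3, C('e')=4, C('g')=5, C('j')=6, C('l')=7, C('n')=8, C('u')=9
L[0]='W': occ=0, LF[0]=C('W')+0=3+0=3
L[1]='O': occ=0, LF[1]=C('O')+0=2+0=2
L[2]='e': occ=0, LF[2]=C('e')+0=4+0=4
L[3]='J': occ=0, LF[3]=C('J')+0=1+0=1
L[4]='l': occ=0, LF[4]=C('l')+0=7+0=7
L[5]='n': occ=0, LF[5]=C('n')+0=8+0=8
L[6]='$': occ=0, LF[6]=C('$')+0=0+0=0
L[7]='g': occ=0, LF[7]=C('g')+0=5+0=5
L[8]='u': occ=0, LF[8]=C('u')+0=9+0=9
L[9]='j': occ=0, LF[9]=C('j')+0=6+0=6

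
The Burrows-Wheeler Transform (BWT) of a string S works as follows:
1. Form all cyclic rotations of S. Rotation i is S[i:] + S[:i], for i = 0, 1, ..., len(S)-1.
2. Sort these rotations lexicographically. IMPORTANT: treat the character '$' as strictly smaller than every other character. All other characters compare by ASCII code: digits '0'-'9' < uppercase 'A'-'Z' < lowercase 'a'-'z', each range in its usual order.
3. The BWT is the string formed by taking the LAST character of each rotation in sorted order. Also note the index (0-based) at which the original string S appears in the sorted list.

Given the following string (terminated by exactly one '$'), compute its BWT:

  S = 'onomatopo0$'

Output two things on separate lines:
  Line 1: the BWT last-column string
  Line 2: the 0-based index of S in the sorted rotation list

All 11 rotations (rotation i = S[i:]+S[:i]):
  rot[0] = onomatopo0$
  rot[1] = nomatopo0$o
  rot[2] = omatopo0$on
  rot[3] = matopo0$ono
  rot[4] = atopo0$onom
  rot[5] = topo0$onoma
  rot[6] = opo0$onomat
  rot[7] = po0$onomato
  rot[8] = o0$onomatop
  rot[9] = 0$onomatopo
  rot[10] = $onomatopo0
Sorted (with $ < everything):
  sorted[0] = $onomatopo0  (last char: '0')
  sorted[1] = 0$onomatopo  (last char: 'o')
  sorted[2] = atopo0$onom  (last char: 'm')
  sorted[3] = matopo0$ono  (last char: 'o')
  sorted[4] = nomatopo0$o  (last char: 'o')
  sorted[5] = o0$onomatop  (last char: 'p')
  sorted[6] = omatopo0$on  (last char: 'n')
  sorted[7] = onomatopo0$  (last char: '$')
  sorted[8] = opo0$onomat  (last char: 't')
  sorted[9] = po0$onomato  (last char: 'o')
  sorted[10] = topo0$onoma  (last char: 'a')
Last column: 0omoopn$toa
Original string S is at sorted index 7

Answer: 0omoopn$toa
7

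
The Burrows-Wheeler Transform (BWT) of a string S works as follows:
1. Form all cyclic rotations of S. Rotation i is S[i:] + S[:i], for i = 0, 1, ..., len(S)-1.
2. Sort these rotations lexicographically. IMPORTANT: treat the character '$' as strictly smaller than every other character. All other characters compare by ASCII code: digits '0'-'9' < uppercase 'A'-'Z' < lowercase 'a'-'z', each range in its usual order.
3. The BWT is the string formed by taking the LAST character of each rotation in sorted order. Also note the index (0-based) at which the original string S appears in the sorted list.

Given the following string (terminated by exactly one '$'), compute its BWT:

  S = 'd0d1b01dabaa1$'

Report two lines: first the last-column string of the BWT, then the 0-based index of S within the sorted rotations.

Answer: 1bdad0abd1a$01
11

Derivation:
All 14 rotations (rotation i = S[i:]+S[:i]):
  rot[0] = d0d1b01dabaa1$
  rot[1] = 0d1b01dabaa1$d
  rot[2] = d1b01dabaa1$d0
  rot[3] = 1b01dabaa1$d0d
  rot[4] = b01dabaa1$d0d1
  rot[5] = 01dabaa1$d0d1b
  rot[6] = 1dabaa1$d0d1b0
  rot[7] = dabaa1$d0d1b01
  rot[8] = abaa1$d0d1b01d
  rot[9] = baa1$d0d1b01da
  rot[10] = aa1$d0d1b01dab
  rot[11] = a1$d0d1b01daba
  rot[12] = 1$d0d1b01dabaa
  rot[13] = $d0d1b01dabaa1
Sorted (with $ < everything):
  sorted[0] = $d0d1b01dabaa1  (last char: '1')
  sorted[1] = 01dabaa1$d0d1b  (last char: 'b')
  sorted[2] = 0d1b01dabaa1$d  (last char: 'd')
  sorted[3] = 1$d0d1b01dabaa  (last char: 'a')
  sorted[4] = 1b01dabaa1$d0d  (last char: 'd')
  sorted[5] = 1dabaa1$d0d1b0  (last char: '0')
  sorted[6] = a1$d0d1b01daba  (last char: 'a')
  sorted[7] = aa1$d0d1b01dab  (last char: 'b')
  sorted[8] = abaa1$d0d1b01d  (last char: 'd')
  sorted[9] = b01dabaa1$d0d1  (last char: '1')
  sorted[10] = baa1$d0d1b01da  (last char: 'a')
  sorted[11] = d0d1b01dabaa1$  (last char: '$')
  sorted[12] = d1b01dabaa1$d0  (last char: '0')
  sorted[13] = dabaa1$d0d1b01  (last char: '1')
Last column: 1bdad0abd1a$01
Original string S is at sorted index 11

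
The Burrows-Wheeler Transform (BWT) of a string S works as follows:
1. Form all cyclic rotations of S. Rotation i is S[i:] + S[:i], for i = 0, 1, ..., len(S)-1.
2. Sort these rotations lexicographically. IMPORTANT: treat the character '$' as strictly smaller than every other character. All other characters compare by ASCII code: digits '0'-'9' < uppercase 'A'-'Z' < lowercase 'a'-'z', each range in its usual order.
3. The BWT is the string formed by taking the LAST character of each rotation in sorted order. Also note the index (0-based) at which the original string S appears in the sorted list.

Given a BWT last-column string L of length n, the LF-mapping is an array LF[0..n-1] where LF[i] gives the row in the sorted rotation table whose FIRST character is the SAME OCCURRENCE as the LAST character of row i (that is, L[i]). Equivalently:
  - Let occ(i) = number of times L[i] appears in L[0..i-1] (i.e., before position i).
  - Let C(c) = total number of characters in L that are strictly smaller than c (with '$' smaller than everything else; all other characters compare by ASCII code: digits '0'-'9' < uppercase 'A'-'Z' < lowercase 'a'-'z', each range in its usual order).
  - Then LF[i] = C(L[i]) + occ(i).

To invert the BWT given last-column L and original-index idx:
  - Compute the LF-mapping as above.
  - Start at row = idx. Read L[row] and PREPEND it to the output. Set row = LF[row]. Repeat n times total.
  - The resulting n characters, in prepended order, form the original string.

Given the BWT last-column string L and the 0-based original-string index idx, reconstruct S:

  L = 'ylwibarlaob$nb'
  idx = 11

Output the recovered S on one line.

Answer: ribbonwallaby$

Derivation:
LF mapping: 13 7 12 6 3 1 11 8 2 10 4 0 9 5
Walk LF starting at row 11, prepending L[row]:
  step 1: row=11, L[11]='$', prepend. Next row=LF[11]=0
  step 2: row=0, L[0]='y', prepend. Next row=LF[0]=13
  step 3: row=13, L[13]='b', prepend. Next row=LF[13]=5
  step 4: row=5, L[5]='a', prepend. Next row=LF[5]=1
  step 5: row=1, L[1]='l', prepend. Next row=LF[1]=7
  step 6: row=7, L[7]='l', prepend. Next row=LF[7]=8
  step 7: row=8, L[8]='a', prepend. Next row=LF[8]=2
  step 8: row=2, L[2]='w', prepend. Next row=LF[2]=12
  step 9: row=12, L[12]='n', prepend. Next row=LF[12]=9
  step 10: row=9, L[9]='o', prepend. Next row=LF[9]=10
  step 11: row=10, L[10]='b', prepend. Next row=LF[10]=4
  step 12: row=4, L[4]='b', prepend. Next row=LF[4]=3
  step 13: row=3, L[3]='i', prepend. Next row=LF[3]=6
  step 14: row=6, L[6]='r', prepend. Next row=LF[6]=11
Reversed output: ribbonwallaby$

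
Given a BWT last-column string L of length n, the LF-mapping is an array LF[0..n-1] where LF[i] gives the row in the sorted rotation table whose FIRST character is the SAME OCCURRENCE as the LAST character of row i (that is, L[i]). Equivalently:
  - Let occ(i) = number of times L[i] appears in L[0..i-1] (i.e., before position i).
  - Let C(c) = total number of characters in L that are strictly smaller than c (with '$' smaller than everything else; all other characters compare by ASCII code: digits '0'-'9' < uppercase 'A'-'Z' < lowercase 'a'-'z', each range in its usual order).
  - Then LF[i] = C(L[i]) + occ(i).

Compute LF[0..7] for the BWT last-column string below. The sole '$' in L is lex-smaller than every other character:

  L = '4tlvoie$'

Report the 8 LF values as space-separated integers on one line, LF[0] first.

Answer: 1 6 4 7 5 3 2 0

Derivation:
Char counts: '$':1, '4':1, 'e':1, 'i':1, 'l':1, 'o':1, 't':1, 'v':1
C (first-col start): C('$')=0, C('4')=1, C('e')=2, C('i')=3, C('l')=4, C('o')=5, C('t')=6, C('v')=7
L[0]='4': occ=0, LF[0]=C('4')+0=1+0=1
L[1]='t': occ=0, LF[1]=C('t')+0=6+0=6
L[2]='l': occ=0, LF[2]=C('l')+0=4+0=4
L[3]='v': occ=0, LF[3]=C('v')+0=7+0=7
L[4]='o': occ=0, LF[4]=C('o')+0=5+0=5
L[5]='i': occ=0, LF[5]=C('i')+0=3+0=3
L[6]='e': occ=0, LF[6]=C('e')+0=2+0=2
L[7]='$': occ=0, LF[7]=C('$')+0=0+0=0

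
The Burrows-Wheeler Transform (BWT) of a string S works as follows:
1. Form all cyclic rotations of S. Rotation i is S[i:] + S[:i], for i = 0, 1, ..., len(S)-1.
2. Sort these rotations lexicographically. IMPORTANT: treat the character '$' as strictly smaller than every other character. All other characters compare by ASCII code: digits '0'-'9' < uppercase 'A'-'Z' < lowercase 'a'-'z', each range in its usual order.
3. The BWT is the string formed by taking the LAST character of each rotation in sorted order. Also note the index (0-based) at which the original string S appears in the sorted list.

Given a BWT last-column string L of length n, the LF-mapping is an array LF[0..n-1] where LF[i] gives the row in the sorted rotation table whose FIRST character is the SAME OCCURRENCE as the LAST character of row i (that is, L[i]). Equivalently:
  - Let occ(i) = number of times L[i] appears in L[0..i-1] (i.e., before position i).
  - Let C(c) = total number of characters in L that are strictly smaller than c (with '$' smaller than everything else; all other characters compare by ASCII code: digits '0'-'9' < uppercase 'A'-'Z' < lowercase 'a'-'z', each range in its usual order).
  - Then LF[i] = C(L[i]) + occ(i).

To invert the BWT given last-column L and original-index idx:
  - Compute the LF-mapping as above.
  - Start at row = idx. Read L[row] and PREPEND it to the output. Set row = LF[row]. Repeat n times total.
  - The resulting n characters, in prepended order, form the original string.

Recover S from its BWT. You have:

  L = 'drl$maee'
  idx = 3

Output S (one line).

LF mapping: 2 7 5 0 6 1 3 4
Walk LF starting at row 3, prepending L[row]:
  step 1: row=3, L[3]='$', prepend. Next row=LF[3]=0
  step 2: row=0, L[0]='d', prepend. Next row=LF[0]=2
  step 3: row=2, L[2]='l', prepend. Next row=LF[2]=5
  step 4: row=5, L[5]='a', prepend. Next row=LF[5]=1
  step 5: row=1, L[1]='r', prepend. Next row=LF[1]=7
  step 6: row=7, L[7]='e', prepend. Next row=LF[7]=4
  step 7: row=4, L[4]='m', prepend. Next row=LF[4]=6
  step 8: row=6, L[6]='e', prepend. Next row=LF[6]=3
Reversed output: emerald$

Answer: emerald$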